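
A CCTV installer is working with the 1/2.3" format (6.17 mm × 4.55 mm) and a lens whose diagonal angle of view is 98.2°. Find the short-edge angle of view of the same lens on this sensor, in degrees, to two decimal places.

Sensor diagonal = √(6.17² + 4.55²) = √58.7714 ≈ 7.6663 mm.
From the diagonal AOV: f = 7.6663 / (2·tan(49.1°)) = 7.6663 / 2.30886 ≈ 3.3204 mm.
Short-edge AOV = 2·arctan(4.55 / (2 × 3.3204)) = 2·arctan(0.68517) ≈ 68.8353°.

68.84°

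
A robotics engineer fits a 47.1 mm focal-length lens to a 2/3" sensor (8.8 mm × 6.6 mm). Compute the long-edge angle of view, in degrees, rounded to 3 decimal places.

Angle of view α = 2·arctan(w/2f) with w = 8.8 mm and f = 47.1 mm.
w/2f = 0.09342; arctan(0.09342) ≈ 5.3370°, so α ≈ 10.6740°.

10.674°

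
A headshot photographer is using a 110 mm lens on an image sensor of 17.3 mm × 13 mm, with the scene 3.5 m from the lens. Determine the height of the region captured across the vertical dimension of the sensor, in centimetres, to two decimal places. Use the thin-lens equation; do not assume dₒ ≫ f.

40.06 cm

dₒ: 3.5 m = 3500 mm.
Similar triangles through the lens centre give W/dₒ = h/dᵢ; with 1/f = 1/dₒ + 1/dᵢ this gives W = h·(dₒ − f)/f.
W = 13 mm × (3500 − 110) / 110 = 13 × 30.8182 ≈ 400.636 mm = 40.0636 cm.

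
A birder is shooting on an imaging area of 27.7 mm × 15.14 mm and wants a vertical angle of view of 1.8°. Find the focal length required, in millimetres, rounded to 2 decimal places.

481.88 mm

From α = 2·arctan(h/2f) we get f = h / (2·tan(α/2)).
With h = 15.14 mm and α/2 = 0.9°, tan(α/2) ≈ 0.01571, so f ≈ 15.14 / 0.03142 ≈ 481.8815 mm.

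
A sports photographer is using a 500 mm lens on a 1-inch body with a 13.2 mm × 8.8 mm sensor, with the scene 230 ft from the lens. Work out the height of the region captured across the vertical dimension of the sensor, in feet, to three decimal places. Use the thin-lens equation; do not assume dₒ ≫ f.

4.019 ft

dₒ: 230 ft × 304.8 mm/ft = 70104.00 mm.
Similar triangles through the lens centre give W/dₒ = h/dᵢ; with 1/f = 1/dₒ + 1/dᵢ this gives W = h·(dₒ − f)/f.
W = 8.8 mm × (70104 − 500) / 500 = 8.8 × 139.2080 ≈ 1225.030 mm = 1225.030/304.8 ft = 4.01913 ft.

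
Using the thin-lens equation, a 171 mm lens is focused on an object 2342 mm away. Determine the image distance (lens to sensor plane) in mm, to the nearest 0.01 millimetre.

184.47 mm

1/dᵢ = 1/f − 1/dₒ = 1/171 − 1/2342 = 0.0054210 mm⁻¹.
dᵢ = 1/0.0054210 ≈ 184.4689 mm.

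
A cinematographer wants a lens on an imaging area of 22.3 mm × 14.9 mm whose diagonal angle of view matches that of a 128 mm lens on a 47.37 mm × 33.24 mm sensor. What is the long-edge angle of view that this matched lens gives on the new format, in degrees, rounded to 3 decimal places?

Sensor diagonal = √(47.37² + 33.24²) = √3348.8145 ≈ 57.8689 mm.
Sensor diagonal = √(22.3² + 14.9²) = √719.3000 ≈ 26.8198 mm.
Equal diagonal AOV ⇒ f₂ = f₁ · 26.8198/57.8689 = 128 × 0.46346 ≈ 59.3225 mm.
Long-edge AOV on the new format = 2·arctan(22.3 / (2 × 59.3225)) = 2·arctan(0.18796) ≈ 21.2897°.

21.290°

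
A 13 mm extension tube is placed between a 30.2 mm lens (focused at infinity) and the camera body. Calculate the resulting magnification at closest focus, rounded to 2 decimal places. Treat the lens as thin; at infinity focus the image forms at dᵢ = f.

The tube moves the image plane from f to f + e, so dᵢ = 30.2 + 13 = 43.2 mm. Focus is achieved when 1/f = 1/dₒ + 1/dᵢ, giving dₒ = 1/(1/f − 1/(f+e)).
Magnification m = dᵢ/dₒ = (f+e)·(1/f − 1/(f+e)) = e/f = 13/30.2 ≈ 0.4305.

0.43×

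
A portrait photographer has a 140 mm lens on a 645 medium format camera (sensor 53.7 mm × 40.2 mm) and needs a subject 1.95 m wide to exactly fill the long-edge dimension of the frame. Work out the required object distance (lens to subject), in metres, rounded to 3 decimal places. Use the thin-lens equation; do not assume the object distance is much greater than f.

5.224 m

W: 1.95 m = 1950 mm.
Magnification m = w/W = dᵢ/dₒ; combined with 1/f = 1/dₒ + 1/dᵢ this gives dₒ = f·(1 + W/w).
dₒ = 140 mm × (1 + 1950/53.7) = 140 × 37.3128 ≈ 5223.799 mm = 5.2238 m.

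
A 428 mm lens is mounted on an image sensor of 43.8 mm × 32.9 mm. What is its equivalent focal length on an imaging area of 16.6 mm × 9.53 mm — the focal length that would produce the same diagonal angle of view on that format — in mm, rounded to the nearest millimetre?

Sensor diagonal = √(43.8² + 32.9²) = √3000.8500 ≈ 54.7800 mm.
Sensor diagonal = √(16.6² + 9.53²) = √366.3809 ≈ 19.1411 mm.
Equal angle of view means equal diagonal/f ratio, so f₂ = f₁ · (diagonal₂/diagonal₁) = 428 × 19.1411/54.7800.
f₂ = 428 × 0.34942 ≈ 149.551 mm.

150 mm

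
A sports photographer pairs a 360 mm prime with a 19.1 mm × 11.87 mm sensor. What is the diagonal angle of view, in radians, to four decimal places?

0.0624 rad

Sensor diagonal = √(19.1² + 11.87²) = √505.7069 ≈ 22.4879 mm.
Angle of view α = 2·arctan(d/2f) with d = 22.4879 mm and f = 360 mm.
d/2f = 0.03123; arctan(0.03123) ≈ 0.0312 rad, so α ≈ 0.0624 rad.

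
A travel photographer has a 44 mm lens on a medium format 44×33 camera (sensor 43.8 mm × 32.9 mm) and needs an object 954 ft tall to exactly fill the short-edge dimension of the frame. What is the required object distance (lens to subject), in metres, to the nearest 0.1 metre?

W: 954 ft × 304.8 mm/ft = 290779.19 mm.
Magnification m = h/W = dᵢ/dₒ; combined with 1/f = 1/dₒ + 1/dᵢ this gives dₒ = f·(1 + W/h).
dₒ = 44 mm × (1 + 290779/32.9) = 44 × 8839.2733 ≈ 388928.024 mm = 388.928 m.

388.9 m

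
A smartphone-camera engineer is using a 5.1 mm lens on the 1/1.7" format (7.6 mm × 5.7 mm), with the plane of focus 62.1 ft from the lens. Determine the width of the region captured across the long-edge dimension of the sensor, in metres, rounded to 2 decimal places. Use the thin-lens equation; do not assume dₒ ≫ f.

dₒ: 62.1 ft × 304.8 mm/ft = 18928.08 mm.
Similar triangles through the lens centre give W/dₒ = w/dᵢ; with 1/f = 1/dₒ + 1/dᵢ this gives W = w·(dₒ − f)/f.
W = 7.6 mm × (18928.1 − 5.1) / 5.1 = 7.6 × 3710.3881 ≈ 28198.950 mm = 28.1989 m.

28.20 m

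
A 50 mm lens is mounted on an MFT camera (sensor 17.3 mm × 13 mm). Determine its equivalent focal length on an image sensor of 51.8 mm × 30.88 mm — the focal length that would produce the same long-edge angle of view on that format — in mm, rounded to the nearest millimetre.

150 mm

Equal angle of view means equal width/f ratio, so f₂ = f₁ · (width₂/width₁) = 50 × 51.8/17.3.
f₂ = 50 × 2.99422 ≈ 149.711 mm.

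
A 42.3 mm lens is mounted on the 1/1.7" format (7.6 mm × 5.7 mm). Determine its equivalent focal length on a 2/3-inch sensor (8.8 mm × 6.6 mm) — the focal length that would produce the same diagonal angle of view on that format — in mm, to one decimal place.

Sensor diagonal = √(7.6² + 5.7²) = √90.2500 ≈ 9.5000 mm.
Sensor diagonal = √(8.8² + 6.6²) = √121.0000 ≈ 11.0000 mm.
Equal angle of view means equal diagonal/f ratio, so f₂ = f₁ · (diagonal₂/diagonal₁) = 42.3 × 11.0000/9.5000.
f₂ = 42.3 × 1.15789 ≈ 48.979 mm.

49.0 mm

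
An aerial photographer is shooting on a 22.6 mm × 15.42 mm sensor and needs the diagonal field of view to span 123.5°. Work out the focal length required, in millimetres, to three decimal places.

7.350 mm

Sensor diagonal = √(22.6² + 15.42²) = √748.5364 ≈ 27.3594 mm.
From α = 2·arctan(d/2f) we get f = d / (2·tan(α/2)).
With d = 27.3594 mm and α/2 = 61.75°, tan(α/2) ≈ 1.86109, so f ≈ 27.3594 / 3.72218 ≈ 7.3504 mm.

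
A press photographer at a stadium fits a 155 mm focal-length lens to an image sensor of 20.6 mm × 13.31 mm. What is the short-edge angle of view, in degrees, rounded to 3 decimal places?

4.917°

Angle of view α = 2·arctan(h/2f) with h = 13.31 mm and f = 155 mm.
h/2f = 0.04294; arctan(0.04294) ≈ 2.4585°, so α ≈ 4.9170°.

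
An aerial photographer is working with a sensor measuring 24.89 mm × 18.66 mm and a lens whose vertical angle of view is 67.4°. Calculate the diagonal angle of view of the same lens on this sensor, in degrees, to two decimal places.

From the vertical AOV: f = 18.66 / (2·tan(33.7°)) = 18.66 / 1.33383 ≈ 13.9897 mm.
Sensor diagonal = √(24.89² + 18.66²) = √967.7077 ≈ 31.1080 mm.
Diagonal AOV = 2·arctan(31.1080 / (2 × 13.9897)) = 2·arctan(1.11181) ≈ 96.0616°.

96.06°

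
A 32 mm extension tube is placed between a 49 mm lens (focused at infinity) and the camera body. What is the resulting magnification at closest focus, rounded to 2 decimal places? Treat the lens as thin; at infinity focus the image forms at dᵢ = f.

The tube moves the image plane from f to f + e, so dᵢ = 49 + 32 = 81 mm. Focus is achieved when 1/f = 1/dₒ + 1/dᵢ, giving dₒ = 1/(1/f − 1/(f+e)).
Magnification m = dᵢ/dₒ = (f+e)·(1/f − 1/(f+e)) = e/f = 32/49 ≈ 0.6531.

0.65×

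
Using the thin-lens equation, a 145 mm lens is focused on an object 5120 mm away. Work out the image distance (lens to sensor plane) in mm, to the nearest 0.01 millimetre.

1/dᵢ = 1/f − 1/dₒ = 1/145 − 1/5120 = 0.0067012 mm⁻¹.
dᵢ = 1/0.0067012 ≈ 149.2261 mm.

149.23 mm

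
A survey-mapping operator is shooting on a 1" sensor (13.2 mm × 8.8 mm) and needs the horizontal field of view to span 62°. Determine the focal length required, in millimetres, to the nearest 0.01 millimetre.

From α = 2·arctan(w/2f) we get f = w / (2·tan(α/2)).
With w = 13.2 mm and α/2 = 31°, tan(α/2) ≈ 0.60086, so f ≈ 13.2 / 1.20172 ≈ 10.9842 mm.

10.98 mm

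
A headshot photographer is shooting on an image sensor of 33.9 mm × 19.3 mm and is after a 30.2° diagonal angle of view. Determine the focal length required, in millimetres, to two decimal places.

72.29 mm

Sensor diagonal = √(33.9² + 19.3²) = √1521.7000 ≈ 39.0090 mm.
From α = 2·arctan(d/2f) we get f = d / (2·tan(α/2)).
With d = 39.0090 mm and α/2 = 15.1°, tan(α/2) ≈ 0.26982, so f ≈ 39.0090 / 0.53964 ≈ 72.2868 mm.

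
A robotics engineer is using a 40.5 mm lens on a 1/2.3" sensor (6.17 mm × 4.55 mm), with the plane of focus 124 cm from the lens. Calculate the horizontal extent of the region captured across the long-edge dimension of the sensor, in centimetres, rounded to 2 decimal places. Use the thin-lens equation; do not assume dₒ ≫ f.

18.27 cm

dₒ: 124 cm = 1240 mm.
Similar triangles through the lens centre give W/dₒ = w/dᵢ; with 1/f = 1/dₒ + 1/dᵢ this gives W = w·(dₒ − f)/f.
W = 6.17 mm × (1240 − 40.5) / 40.5 = 6.17 × 29.6173 ≈ 182.739 mm = 18.2739 cm.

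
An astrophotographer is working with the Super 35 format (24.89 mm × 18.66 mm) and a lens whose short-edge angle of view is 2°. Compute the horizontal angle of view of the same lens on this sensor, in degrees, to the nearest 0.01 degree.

From the short-edge AOV: f = 18.66 / (2·tan(1°)) = 18.66 / 0.03491 ≈ 534.5153 mm.
Horizontal AOV = 2·arctan(24.89 / (2 × 534.5153)) = 2·arctan(0.02328) ≈ 2.6675°.

2.67°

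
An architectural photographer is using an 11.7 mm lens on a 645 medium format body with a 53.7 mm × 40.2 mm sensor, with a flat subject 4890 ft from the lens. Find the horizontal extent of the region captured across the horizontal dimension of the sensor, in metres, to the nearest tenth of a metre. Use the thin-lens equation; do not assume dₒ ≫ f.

dₒ: 4890 ft × 304.8 mm/ft = 1490471.95 mm.
Similar triangles through the lens centre give W/dₒ = w/dᵢ; with 1/f = 1/dₒ + 1/dᵢ this gives W = w·(dₒ − f)/f.
W = 53.7 mm × (1.49047e+06 − 11.7) / 11.7 = 53.7 × 127389.7652 ≈ 6840830.389 mm = 6840.83 m.

6840.8 m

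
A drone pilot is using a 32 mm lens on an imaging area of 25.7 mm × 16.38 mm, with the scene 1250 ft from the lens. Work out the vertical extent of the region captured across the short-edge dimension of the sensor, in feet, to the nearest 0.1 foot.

dₒ: 1250 ft × 304.8 mm/ft = 380999.99 mm.
Similar triangles through the lens centre give W/dₒ = h/dᵢ; with 1/f = 1/dₒ + 1/dᵢ this gives W = h·(dₒ − f)/f.
W = 16.38 mm × (381000 − 32) / 32 = 16.38 × 11905.2496 ≈ 195007.989 mm = 195007.989/304.8 ft = 639.79 ft.

639.8 ft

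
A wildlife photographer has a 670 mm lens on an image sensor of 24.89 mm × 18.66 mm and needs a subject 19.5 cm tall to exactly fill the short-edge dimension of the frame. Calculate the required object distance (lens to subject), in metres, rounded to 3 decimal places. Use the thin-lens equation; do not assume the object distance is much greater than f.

7.672 m

W: 19.5 cm = 195 mm.
Magnification m = h/W = dᵢ/dₒ; combined with 1/f = 1/dₒ + 1/dᵢ this gives dₒ = f·(1 + W/h).
dₒ = 670 mm × (1 + 195/18.66) = 670 × 11.4502 ≈ 7671.608 mm = 7.67161 m.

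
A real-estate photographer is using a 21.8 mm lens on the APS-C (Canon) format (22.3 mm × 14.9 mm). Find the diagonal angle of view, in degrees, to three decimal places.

63.194°

Sensor diagonal = √(22.3² + 14.9²) = √719.3000 ≈ 26.8198 mm.
Angle of view α = 2·arctan(d/2f) with d = 26.8198 mm and f = 21.8 mm.
d/2f = 0.61513; arctan(0.61513) ≈ 31.5970°, so α ≈ 63.1940°.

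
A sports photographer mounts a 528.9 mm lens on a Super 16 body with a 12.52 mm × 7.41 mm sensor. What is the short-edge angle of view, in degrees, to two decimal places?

0.80°

Angle of view α = 2·arctan(h/2f) with h = 7.41 mm and f = 528.9 mm.
h/2f = 0.00701; arctan(0.00701) ≈ 0.4014°, so α ≈ 0.8027°.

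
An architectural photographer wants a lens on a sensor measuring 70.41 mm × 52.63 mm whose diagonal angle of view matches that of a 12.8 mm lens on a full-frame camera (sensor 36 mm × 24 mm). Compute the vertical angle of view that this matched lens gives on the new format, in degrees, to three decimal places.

90.676°

Sensor diagonal = √(36² + 24²) = √1872.0000 ≈ 43.2666 mm.
Sensor diagonal = √(70.41² + 52.63²) = √7727.4850 ≈ 87.9061 mm.
Equal diagonal AOV ⇒ f₂ = f₁ · 87.9061/43.2666 = 12.8 × 2.03173 ≈ 26.0062 mm.
Vertical AOV on the new format = 2·arctan(52.63 / (2 × 26.0062)) = 2·arctan(1.01188) ≈ 90.6764°.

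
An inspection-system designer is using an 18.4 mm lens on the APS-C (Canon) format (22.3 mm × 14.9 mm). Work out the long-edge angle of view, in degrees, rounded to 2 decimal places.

Angle of view α = 2·arctan(w/2f) with w = 22.3 mm and f = 18.4 mm.
w/2f = 0.60598; arctan(0.60598) ≈ 31.2150°, so α ≈ 62.4299°.

62.43°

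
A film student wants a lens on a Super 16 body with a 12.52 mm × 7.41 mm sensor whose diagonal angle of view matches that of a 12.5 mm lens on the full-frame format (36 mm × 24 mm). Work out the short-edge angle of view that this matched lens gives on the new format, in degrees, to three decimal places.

82.791°

Sensor diagonal = √(36² + 24²) = √1872.0000 ≈ 43.2666 mm.
Sensor diagonal = √(12.52² + 7.41²) = √211.6585 ≈ 14.5485 mm.
Equal diagonal AOV ⇒ f₂ = f₁ · 14.5485/43.2666 = 12.5 × 0.33625 ≈ 4.2032 mm.
Short-edge AOV on the new format = 2·arctan(7.41 / (2 × 4.2032)) = 2·arctan(0.88148) ≈ 82.7912°.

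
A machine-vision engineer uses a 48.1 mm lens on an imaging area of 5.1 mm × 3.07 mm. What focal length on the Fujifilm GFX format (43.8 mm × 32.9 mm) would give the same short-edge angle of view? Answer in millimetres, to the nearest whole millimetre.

515 mm

Equal angle of view means equal height/f ratio, so f₂ = f₁ · (height₂/height₁) = 48.1 × 32.9/3.07.
f₂ = 48.1 × 10.71661 ≈ 515.469 mm.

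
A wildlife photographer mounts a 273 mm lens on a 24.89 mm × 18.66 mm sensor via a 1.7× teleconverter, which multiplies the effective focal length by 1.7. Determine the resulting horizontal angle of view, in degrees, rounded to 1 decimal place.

Effective focal length f = 273 × 1.7 = 464.1 mm.
α = 2·arctan(24.89 / (2 × 464.1)) = 2·arctan(0.02682) ≈ 3.0721°.

3.1°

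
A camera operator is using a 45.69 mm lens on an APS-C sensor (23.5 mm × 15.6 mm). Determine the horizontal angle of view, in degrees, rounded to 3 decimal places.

Angle of view α = 2·arctan(w/2f) with w = 23.5 mm and f = 45.69 mm.
w/2f = 0.25717; arctan(0.25717) ≈ 14.4221°, so α ≈ 28.8442°.

28.844°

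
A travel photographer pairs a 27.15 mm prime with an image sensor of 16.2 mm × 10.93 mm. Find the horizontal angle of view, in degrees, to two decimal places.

33.22°

Angle of view α = 2·arctan(w/2f) with w = 16.2 mm and f = 27.15 mm.
w/2f = 0.29834; arctan(0.29834) ≈ 16.6121°, so α ≈ 33.2242°.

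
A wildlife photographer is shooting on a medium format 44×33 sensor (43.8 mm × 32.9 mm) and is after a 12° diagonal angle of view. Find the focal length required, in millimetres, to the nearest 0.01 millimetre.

Sensor diagonal = √(43.8² + 32.9²) = √3000.8500 ≈ 54.7800 mm.
From α = 2·arctan(d/2f) we get f = d / (2·tan(α/2)).
With d = 54.7800 mm and α/2 = 6°, tan(α/2) ≈ 0.10510, so f ≈ 54.7800 / 0.21021 ≈ 260.5985 mm.

260.60 mm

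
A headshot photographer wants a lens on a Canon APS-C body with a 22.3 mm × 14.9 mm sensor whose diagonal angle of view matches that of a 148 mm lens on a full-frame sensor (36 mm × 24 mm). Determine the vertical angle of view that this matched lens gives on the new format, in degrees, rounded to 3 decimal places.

Sensor diagonal = √(36² + 24²) = √1872.0000 ≈ 43.2666 mm.
Sensor diagonal = √(22.3² + 14.9²) = √719.3000 ≈ 26.8198 mm.
Equal diagonal AOV ⇒ f₂ = f₁ · 26.8198/43.2666 = 148 × 0.61987 ≈ 91.7411 mm.
Vertical AOV on the new format = 2·arctan(14.9 / (2 × 91.7411)) = 2·arctan(0.08121) ≈ 9.2852°.

9.285°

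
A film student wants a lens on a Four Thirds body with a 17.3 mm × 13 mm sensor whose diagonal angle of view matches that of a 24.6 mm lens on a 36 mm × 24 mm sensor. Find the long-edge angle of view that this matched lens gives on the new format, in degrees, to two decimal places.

Sensor diagonal = √(36² + 24²) = √1872.0000 ≈ 43.2666 mm.
Sensor diagonal = √(17.3² + 13²) = √468.2900 ≈ 21.6400 mm.
Equal diagonal AOV ⇒ f₂ = f₁ · 21.6400/43.2666 = 24.6 × 0.50015 ≈ 12.3038 mm.
Long-edge AOV on the new format = 2·arctan(17.3 / (2 × 12.3038)) = 2·arctan(0.70303) ≈ 70.2171°.

70.22°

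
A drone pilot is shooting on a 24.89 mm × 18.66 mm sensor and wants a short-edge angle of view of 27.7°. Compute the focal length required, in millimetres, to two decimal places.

From α = 2·arctan(h/2f) we get f = h / (2·tan(α/2)).
With h = 18.66 mm and α/2 = 13.85°, tan(α/2) ≈ 0.24655, so f ≈ 18.66 / 0.49310 ≈ 37.8424 mm.

37.84 mm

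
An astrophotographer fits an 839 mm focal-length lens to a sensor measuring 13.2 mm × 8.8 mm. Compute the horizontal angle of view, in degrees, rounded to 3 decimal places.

0.901°

Angle of view α = 2·arctan(w/2f) with w = 13.2 mm and f = 839 mm.
w/2f = 0.00787; arctan(0.00787) ≈ 0.4507°, so α ≈ 0.9014°.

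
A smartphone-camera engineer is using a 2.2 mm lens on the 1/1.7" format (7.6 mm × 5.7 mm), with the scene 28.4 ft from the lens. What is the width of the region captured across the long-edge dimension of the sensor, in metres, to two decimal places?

29.90 m

dₒ: 28.4 ft × 304.8 mm/ft = 8656.32 mm.
Similar triangles through the lens centre give W/dₒ = w/dᵢ; with 1/f = 1/dₒ + 1/dᵢ this gives W = w·(dₒ − f)/f.
W = 7.6 mm × (8656.32 − 2.2) / 2.2 = 7.6 × 3933.6908 ≈ 29896.050 mm = 29.896 m.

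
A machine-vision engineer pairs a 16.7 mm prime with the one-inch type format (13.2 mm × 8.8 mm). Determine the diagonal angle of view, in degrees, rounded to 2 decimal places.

Sensor diagonal = √(13.2² + 8.8²) = √251.6800 ≈ 15.8644 mm.
Angle of view α = 2·arctan(d/2f) with d = 15.8644 mm and f = 16.7 mm.
d/2f = 0.47498; arctan(0.47498) ≈ 25.4069°, so α ≈ 50.8138°.

50.81°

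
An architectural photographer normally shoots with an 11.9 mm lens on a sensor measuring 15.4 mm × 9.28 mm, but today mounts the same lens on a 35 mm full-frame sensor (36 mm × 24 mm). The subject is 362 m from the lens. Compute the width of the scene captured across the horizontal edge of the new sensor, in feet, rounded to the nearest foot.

The focal length stays 11.9 mm; the relevant sensor dimension is now w = 36 mm. Object distance dₒ = 362 m = 362000 mm.
Thin-lens field width W = w·(dₒ − f)/f = 36 × (362000 − 11.9)/11.9 ≈ 1095090.050 mm = 1095090.050/304.8 ft = 3592.82 ft.

3593 ft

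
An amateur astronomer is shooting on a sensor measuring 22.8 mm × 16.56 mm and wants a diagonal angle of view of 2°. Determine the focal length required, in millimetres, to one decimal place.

807.2 mm

Sensor diagonal = √(22.8² + 16.56²) = √794.0736 ≈ 28.1793 mm.
From α = 2·arctan(d/2f) we get f = d / (2·tan(α/2)).
With d = 28.1793 mm and α/2 = 1°, tan(α/2) ≈ 0.01746, so f ≈ 28.1793 / 0.03491 ≈ 807.1958 mm.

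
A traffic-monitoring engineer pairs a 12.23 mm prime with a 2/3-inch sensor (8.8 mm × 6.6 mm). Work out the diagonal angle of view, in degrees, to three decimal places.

48.428°

Sensor diagonal = √(8.8² + 6.6²) = √121.0000 ≈ 11.0000 mm.
Angle of view α = 2·arctan(d/2f) with d = 11.0000 mm and f = 12.23 mm.
d/2f = 0.44971; arctan(0.44971) ≈ 24.2141°, so α ≈ 48.4282°.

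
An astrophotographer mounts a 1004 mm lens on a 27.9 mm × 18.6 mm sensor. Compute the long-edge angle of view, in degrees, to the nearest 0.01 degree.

Angle of view α = 2·arctan(w/2f) with w = 27.9 mm and f = 1004 mm.
w/2f = 0.01389; arctan(0.01389) ≈ 0.7960°, so α ≈ 1.5921°.

1.59°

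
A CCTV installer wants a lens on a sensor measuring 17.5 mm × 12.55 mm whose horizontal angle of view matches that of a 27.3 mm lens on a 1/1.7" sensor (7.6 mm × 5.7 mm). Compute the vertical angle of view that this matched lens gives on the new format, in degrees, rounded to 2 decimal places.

11.40°

Equal horizontal AOV ⇒ f₂ = f₁ · 17.5/7.6 = 27.3 × 2.30263 ≈ 62.8618 mm.
Vertical AOV on the new format = 2·arctan(12.55 / (2 × 62.8618)) = 2·arctan(0.09982) ≈ 11.4010°.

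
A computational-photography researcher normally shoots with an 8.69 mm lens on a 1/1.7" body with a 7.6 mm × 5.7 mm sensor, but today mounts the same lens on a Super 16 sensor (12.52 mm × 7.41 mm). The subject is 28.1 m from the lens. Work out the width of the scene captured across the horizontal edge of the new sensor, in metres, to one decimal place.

40.5 m

The focal length stays 8.69 mm; the relevant sensor dimension is now w = 12.52 mm. Object distance dₒ = 28.1 m = 28100 mm.
Thin-lens field width W = w·(dₒ − f)/f = 12.52 × (28100 − 8.69)/8.69 ≈ 40472.175 mm = 40.4722 m.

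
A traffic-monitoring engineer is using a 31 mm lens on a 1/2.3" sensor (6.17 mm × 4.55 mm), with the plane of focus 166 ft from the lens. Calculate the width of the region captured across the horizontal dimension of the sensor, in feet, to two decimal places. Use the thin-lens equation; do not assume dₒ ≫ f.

33.02 ft

dₒ: 166 ft × 304.8 mm/ft = 50596.80 mm.
Similar triangles through the lens centre give W/dₒ = w/dᵢ; with 1/f = 1/dₒ + 1/dᵢ this gives W = w·(dₒ − f)/f.
W = 6.17 mm × (50596.8 − 31) / 31 = 6.17 × 1631.1548 ≈ 10064.225 mm = 10064.225/304.8 ft = 33.0191 ft.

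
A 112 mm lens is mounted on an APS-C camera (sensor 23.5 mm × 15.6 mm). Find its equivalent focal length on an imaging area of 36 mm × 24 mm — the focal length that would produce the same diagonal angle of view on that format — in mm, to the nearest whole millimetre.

Sensor diagonal = √(23.5² + 15.6²) = √795.6100 ≈ 28.2066 mm.
Sensor diagonal = √(36² + 24²) = √1872.0000 ≈ 43.2666 mm.
Equal angle of view means equal diagonal/f ratio, so f₂ = f₁ · (diagonal₂/diagonal₁) = 112 × 43.2666/28.2066.
f₂ = 112 × 1.53392 ≈ 171.799 mm.

172 mm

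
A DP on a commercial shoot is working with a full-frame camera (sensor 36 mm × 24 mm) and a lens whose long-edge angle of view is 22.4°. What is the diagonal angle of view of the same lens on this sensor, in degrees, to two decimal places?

From the long-edge AOV: f = 36 / (2·tan(11.2°)) = 36 / 0.39601 ≈ 90.9066 mm.
Sensor diagonal = √(36² + 24²) = √1872.0000 ≈ 43.2666 mm.
Diagonal AOV = 2·arctan(43.2666 / (2 × 90.9066)) = 2·arctan(0.23797) ≈ 26.7717°.

26.77°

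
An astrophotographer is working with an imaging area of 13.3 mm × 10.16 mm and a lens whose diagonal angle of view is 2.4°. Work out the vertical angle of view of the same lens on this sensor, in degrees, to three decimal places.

Sensor diagonal = √(13.3² + 10.16²) = √280.1156 ≈ 16.7367 mm.
From the diagonal AOV: f = 16.7367 / (2·tan(1.2°)) = 16.7367 / 0.04189 ≈ 399.4998 mm.
Vertical AOV = 2·arctan(10.16 / (2 × 399.4998)) = 2·arctan(0.01272) ≈ 1.4571°.

1.457°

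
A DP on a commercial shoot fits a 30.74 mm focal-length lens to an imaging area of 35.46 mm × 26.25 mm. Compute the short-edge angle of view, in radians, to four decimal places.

Angle of view α = 2·arctan(h/2f) with h = 26.25 mm and f = 30.74 mm.
h/2f = 0.42697; arctan(0.42697) ≈ 0.4035 rad, so α ≈ 0.8071 rad.

0.8071 rad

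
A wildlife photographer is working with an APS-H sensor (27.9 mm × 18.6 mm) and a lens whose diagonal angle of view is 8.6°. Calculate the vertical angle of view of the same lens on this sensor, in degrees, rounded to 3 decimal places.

Sensor diagonal = √(27.9² + 18.6²) = √1124.3700 ≈ 33.5316 mm.
From the diagonal AOV: f = 33.5316 / (2·tan(4.3°)) = 33.5316 / 0.15038 ≈ 222.9782 mm.
Vertical AOV = 2·arctan(18.6 / (2 × 222.9782)) = 2·arctan(0.04171) ≈ 4.7766°.

4.777°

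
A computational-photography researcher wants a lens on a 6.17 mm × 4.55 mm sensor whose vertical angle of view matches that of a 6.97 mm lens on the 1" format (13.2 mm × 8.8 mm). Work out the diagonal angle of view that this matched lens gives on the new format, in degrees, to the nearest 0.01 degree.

93.53°

Equal vertical AOV ⇒ f₂ = f₁ · 4.55/8.8 = 6.97 × 0.51705 ≈ 3.6038 mm.
Sensor diagonal = √(6.17² + 4.55²) = √58.7714 ≈ 7.6663 mm.
Diagonal AOV on the new format = 2·arctan(7.6663 / (2 × 3.6038)) = 2·arctan(1.06363) ≈ 93.5323°.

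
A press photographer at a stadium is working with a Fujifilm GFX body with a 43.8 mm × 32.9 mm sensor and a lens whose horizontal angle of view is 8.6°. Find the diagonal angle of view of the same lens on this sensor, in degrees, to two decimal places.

10.74°

From the horizontal AOV: f = 43.8 / (2·tan(4.3°)) = 43.8 / 0.15038 ≈ 291.2607 mm.
Sensor diagonal = √(43.8² + 32.9²) = √3000.8500 ≈ 54.7800 mm.
Diagonal AOV = 2·arctan(54.7800 / (2 × 291.2607)) = 2·arctan(0.09404) ≈ 10.7445°.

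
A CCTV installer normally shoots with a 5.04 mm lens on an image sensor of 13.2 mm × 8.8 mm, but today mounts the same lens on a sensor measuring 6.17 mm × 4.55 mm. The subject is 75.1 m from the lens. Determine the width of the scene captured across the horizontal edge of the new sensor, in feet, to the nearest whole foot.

302 ft

The focal length stays 5.04 mm; the relevant sensor dimension is now w = 6.17 mm. Object distance dₒ = 75.1 m = 75100 mm.
Thin-lens field width W = w·(dₒ − f)/f = 6.17 × (75100 − 5.04)/5.04 ≈ 91931.727 mm = 91931.727/304.8 ft = 301.613 ft.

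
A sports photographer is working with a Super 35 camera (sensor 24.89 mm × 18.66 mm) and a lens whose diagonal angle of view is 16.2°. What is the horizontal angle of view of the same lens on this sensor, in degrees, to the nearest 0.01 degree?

Sensor diagonal = √(24.89² + 18.66²) = √967.7077 ≈ 31.1080 mm.
From the diagonal AOV: f = 31.1080 / (2·tan(8.1°)) = 31.1080 / 0.28464 ≈ 109.2881 mm.
Horizontal AOV = 2·arctan(24.89 / (2 × 109.2881)) = 2·arctan(0.11387) ≈ 12.9930°.

12.99°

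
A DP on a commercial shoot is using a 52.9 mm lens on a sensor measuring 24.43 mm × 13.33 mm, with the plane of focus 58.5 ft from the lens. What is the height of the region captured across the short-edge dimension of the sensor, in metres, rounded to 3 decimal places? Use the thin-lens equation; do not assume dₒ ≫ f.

dₒ: 58.5 ft × 304.8 mm/ft = 17830.80 mm.
Similar triangles through the lens centre give W/dₒ = h/dᵢ; with 1/f = 1/dₒ + 1/dᵢ this gives W = h·(dₒ − f)/f.
W = 13.33 mm × (17830.8 − 52.9) / 52.9 = 13.33 × 336.0662 ≈ 4479.762 mm = 4.47976 m.

4.480 m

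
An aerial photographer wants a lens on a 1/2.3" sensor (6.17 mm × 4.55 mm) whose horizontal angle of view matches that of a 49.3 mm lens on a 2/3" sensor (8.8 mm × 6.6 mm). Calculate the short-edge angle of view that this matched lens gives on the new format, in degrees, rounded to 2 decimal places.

7.53°

Equal horizontal AOV ⇒ f₂ = f₁ · 6.17/8.8 = 49.3 × 0.70114 ≈ 34.5660 mm.
Short-edge AOV on the new format = 2·arctan(4.55 / (2 × 34.5660)) = 2·arctan(0.06582) ≈ 7.5311°.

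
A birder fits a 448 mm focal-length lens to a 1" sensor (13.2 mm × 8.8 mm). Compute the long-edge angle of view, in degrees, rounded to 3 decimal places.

1.688°

Angle of view α = 2·arctan(w/2f) with w = 13.2 mm and f = 448 mm.
w/2f = 0.01473; arctan(0.01473) ≈ 0.8440°, so α ≈ 1.6881°.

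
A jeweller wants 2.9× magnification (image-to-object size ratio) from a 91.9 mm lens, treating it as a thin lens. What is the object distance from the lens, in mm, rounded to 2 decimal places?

With m = dᵢ/dₒ and 1/f = 1/dₒ + 1/dᵢ, substituting dᵢ = m·dₒ gives 1/f = (1 + 1/m)/dₒ, hence dₒ = f·(1 + 1/m).
dₒ = 91.9 × (1 + 1/2.9) = 91.9 × 1.34483 ≈ 123.590 mm.

123.59 mm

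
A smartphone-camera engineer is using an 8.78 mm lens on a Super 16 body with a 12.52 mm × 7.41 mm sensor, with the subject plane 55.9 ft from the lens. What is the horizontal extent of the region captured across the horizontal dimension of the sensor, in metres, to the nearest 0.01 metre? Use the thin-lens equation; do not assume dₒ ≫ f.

24.28 m

dₒ: 55.9 ft × 304.8 mm/ft = 17038.32 mm.
Similar triangles through the lens centre give W/dₒ = w/dᵢ; with 1/f = 1/dₒ + 1/dᵢ this gives W = w·(dₒ − f)/f.
W = 12.52 mm × (17038.3 − 8.78) / 8.78 = 12.52 × 1939.5831 ≈ 24283.580 mm = 24.2836 m.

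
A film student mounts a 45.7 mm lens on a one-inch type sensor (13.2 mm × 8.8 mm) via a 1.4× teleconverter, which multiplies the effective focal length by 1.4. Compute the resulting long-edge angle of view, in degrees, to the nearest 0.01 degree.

Effective focal length f = 45.7 × 1.4 = 63.98 mm.
α = 2·arctan(13.2 / (2 × 63.98)) = 2·arctan(0.10316) ≈ 11.7793°.

11.78°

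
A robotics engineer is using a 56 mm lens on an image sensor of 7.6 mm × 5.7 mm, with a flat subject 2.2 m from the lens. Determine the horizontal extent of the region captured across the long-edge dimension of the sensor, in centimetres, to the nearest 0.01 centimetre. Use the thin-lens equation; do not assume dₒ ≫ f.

dₒ: 2.2 m = 2200 mm.
Similar triangles through the lens centre give W/dₒ = w/dᵢ; with 1/f = 1/dₒ + 1/dᵢ this gives W = w·(dₒ − f)/f.
W = 7.6 mm × (2200 − 56) / 56 = 7.6 × 38.2857 ≈ 290.971 mm = 29.0971 cm.

29.10 cm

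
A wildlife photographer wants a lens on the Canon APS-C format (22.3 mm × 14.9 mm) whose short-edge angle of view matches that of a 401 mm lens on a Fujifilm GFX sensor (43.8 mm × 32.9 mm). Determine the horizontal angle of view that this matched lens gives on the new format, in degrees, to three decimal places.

Equal short-edge AOV ⇒ f₂ = f₁ · 14.9/32.9 = 401 × 0.45289 ≈ 181.6079 mm.
Horizontal AOV on the new format = 2·arctan(22.3 / (2 × 181.6079)) = 2·arctan(0.06140) ≈ 7.0266°.

7.027°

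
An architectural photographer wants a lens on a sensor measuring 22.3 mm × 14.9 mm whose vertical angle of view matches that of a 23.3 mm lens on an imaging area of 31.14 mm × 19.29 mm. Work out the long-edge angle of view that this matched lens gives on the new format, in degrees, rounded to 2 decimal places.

63.56°

Equal vertical AOV ⇒ f₂ = f₁ · 14.9/19.29 = 23.3 × 0.77242 ≈ 17.9974 mm.
Long-edge AOV on the new format = 2·arctan(22.3 / (2 × 17.9974)) = 2·arctan(0.61953) ≈ 63.5592°.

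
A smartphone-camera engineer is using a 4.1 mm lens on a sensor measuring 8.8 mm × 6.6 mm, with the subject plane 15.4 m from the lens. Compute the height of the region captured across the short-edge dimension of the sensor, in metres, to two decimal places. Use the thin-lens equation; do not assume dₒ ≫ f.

24.78 m

dₒ: 15.4 m = 15400 mm.
Similar triangles through the lens centre give W/dₒ = h/dᵢ; with 1/f = 1/dₒ + 1/dᵢ this gives W = h·(dₒ − f)/f.
W = 6.6 mm × (15400 − 4.1) / 4.1 = 6.6 × 3755.0976 ≈ 24783.644 mm = 24.7836 m.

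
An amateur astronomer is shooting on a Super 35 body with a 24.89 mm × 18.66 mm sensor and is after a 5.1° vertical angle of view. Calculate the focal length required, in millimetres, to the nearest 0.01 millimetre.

209.50 mm

From α = 2·arctan(h/2f) we get f = h / (2·tan(α/2)).
With h = 18.66 mm and α/2 = 2.55°, tan(α/2) ≈ 0.04454, so f ≈ 18.66 / 0.08907 ≈ 209.4967 mm.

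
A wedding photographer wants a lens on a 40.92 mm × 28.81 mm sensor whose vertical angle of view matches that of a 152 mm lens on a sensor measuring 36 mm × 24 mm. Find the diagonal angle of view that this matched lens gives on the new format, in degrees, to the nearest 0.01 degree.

15.62°

Equal vertical AOV ⇒ f₂ = f₁ · 28.81/24 = 152 × 1.20042 ≈ 182.4633 mm.
Sensor diagonal = √(40.92² + 28.81²) = √2504.4625 ≈ 50.0446 mm.
Diagonal AOV on the new format = 2·arctan(50.0446 / (2 × 182.4633)) = 2·arctan(0.13714) ≈ 15.6172°.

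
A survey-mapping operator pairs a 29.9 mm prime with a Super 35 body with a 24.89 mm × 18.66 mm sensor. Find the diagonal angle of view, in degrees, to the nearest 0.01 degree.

54.97°

Sensor diagonal = √(24.89² + 18.66²) = √967.7077 ≈ 31.1080 mm.
Angle of view α = 2·arctan(d/2f) with d = 31.1080 mm and f = 29.9 mm.
d/2f = 0.52020; arctan(0.52020) ≈ 27.4835°, so α ≈ 54.9670°.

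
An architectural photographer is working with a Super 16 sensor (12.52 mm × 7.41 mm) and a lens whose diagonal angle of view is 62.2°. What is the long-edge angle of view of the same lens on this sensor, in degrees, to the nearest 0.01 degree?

Sensor diagonal = √(12.52² + 7.41²) = √211.6585 ≈ 14.5485 mm.
From the diagonal AOV: f = 14.5485 / (2·tan(31.1°)) = 14.5485 / 1.20648 ≈ 12.0587 mm.
Long-edge AOV = 2·arctan(12.52 / (2 × 12.0587)) = 2·arctan(0.51913) ≈ 54.8703°.

54.87°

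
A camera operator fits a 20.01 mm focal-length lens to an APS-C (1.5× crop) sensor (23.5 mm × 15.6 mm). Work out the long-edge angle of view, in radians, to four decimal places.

Angle of view α = 2·arctan(w/2f) with w = 23.5 mm and f = 20.01 mm.
w/2f = 0.58721; arctan(0.58721) ≈ 0.5310 rad, so α ≈ 1.0619 rad.

1.0619 rad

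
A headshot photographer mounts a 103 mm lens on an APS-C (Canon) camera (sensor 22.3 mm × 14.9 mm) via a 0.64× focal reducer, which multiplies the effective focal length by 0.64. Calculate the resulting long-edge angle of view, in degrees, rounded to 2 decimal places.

19.20°

Effective focal length f = 103 × 0.64 = 65.92 mm.
α = 2·arctan(22.3 / (2 × 65.92)) = 2·arctan(0.16914) ≈ 19.2008°.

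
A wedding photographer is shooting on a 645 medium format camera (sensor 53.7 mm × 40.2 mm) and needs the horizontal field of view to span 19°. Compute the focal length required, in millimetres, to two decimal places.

From α = 2·arctan(w/2f) we get f = w / (2·tan(α/2)).
With w = 53.7 mm and α/2 = 9.5°, tan(α/2) ≈ 0.16734, so f ≈ 53.7 / 0.33469 ≈ 160.4493 mm.

160.45 mm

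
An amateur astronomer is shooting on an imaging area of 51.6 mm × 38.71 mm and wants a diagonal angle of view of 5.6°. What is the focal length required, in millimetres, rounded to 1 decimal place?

Sensor diagonal = √(51.6² + 38.71²) = √4161.0241 ≈ 64.5060 mm.
From α = 2·arctan(d/2f) we get f = d / (2·tan(α/2)).
With d = 64.5060 mm and α/2 = 2.8°, tan(α/2) ≈ 0.04891, so f ≈ 64.5060 / 0.09782 ≈ 659.4605 mm.

659.5 mm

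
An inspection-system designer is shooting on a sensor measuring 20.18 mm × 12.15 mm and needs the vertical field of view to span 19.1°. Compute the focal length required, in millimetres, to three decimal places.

From α = 2·arctan(h/2f) we get f = h / (2·tan(α/2)).
With h = 12.15 mm and α/2 = 9.55°, tan(α/2) ≈ 0.16824, so f ≈ 12.15 / 0.33648 ≈ 36.1092 mm.

36.109 mm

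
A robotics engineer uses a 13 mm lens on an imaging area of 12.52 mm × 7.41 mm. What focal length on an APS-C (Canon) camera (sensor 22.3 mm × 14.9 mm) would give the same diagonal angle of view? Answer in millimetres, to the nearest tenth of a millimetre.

24.0 mm

Sensor diagonal = √(12.52² + 7.41²) = √211.6585 ≈ 14.5485 mm.
Sensor diagonal = √(22.3² + 14.9²) = √719.3000 ≈ 26.8198 mm.
Equal angle of view means equal diagonal/f ratio, so f₂ = f₁ · (diagonal₂/diagonal₁) = 13 × 26.8198/14.5485.
f₂ = 13 × 1.84347 ≈ 23.965 mm.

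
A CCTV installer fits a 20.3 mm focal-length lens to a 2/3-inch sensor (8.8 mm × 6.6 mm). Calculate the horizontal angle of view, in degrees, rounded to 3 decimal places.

24.459°

Angle of view α = 2·arctan(w/2f) with w = 8.8 mm and f = 20.3 mm.
w/2f = 0.21675; arctan(0.21675) ≈ 12.2296°, so α ≈ 24.4592°.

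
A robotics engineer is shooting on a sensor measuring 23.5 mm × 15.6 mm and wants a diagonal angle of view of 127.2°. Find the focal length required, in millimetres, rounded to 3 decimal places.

Sensor diagonal = √(23.5² + 15.6²) = √795.6100 ≈ 28.2066 mm.
From α = 2·arctan(d/2f) we get f = d / (2·tan(α/2)).
With d = 28.2066 mm and α/2 = 63.6°, tan(α/2) ≈ 2.01449, so f ≈ 28.2066 / 4.02897 ≈ 7.0009 mm.

7.001 mm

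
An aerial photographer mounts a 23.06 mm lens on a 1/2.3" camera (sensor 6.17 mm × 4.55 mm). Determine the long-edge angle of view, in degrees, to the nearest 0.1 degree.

Angle of view α = 2·arctan(w/2f) with w = 6.17 mm and f = 23.06 mm.
w/2f = 0.13378; arctan(0.13378) ≈ 7.6199°, so α ≈ 15.2397°.

15.2°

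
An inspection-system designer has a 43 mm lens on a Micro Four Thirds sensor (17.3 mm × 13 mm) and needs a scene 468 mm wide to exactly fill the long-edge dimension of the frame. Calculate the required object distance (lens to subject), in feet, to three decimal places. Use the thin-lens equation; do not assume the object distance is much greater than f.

Magnification m = w/W = dᵢ/dₒ; combined with 1/f = 1/dₒ + 1/dᵢ this gives dₒ = f·(1 + W/w).
dₒ = 43 mm × (1 + 468/17.3) = 43 × 28.0520 ≈ 1206.237 mm = 1206.237/304.8 ft = 3.95747 ft.

3.957 ft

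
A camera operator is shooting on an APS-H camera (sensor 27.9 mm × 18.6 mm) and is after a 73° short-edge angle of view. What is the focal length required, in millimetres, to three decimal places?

From α = 2·arctan(h/2f) we get f = h / (2·tan(α/2)).
With h = 18.6 mm and α/2 = 36.5°, tan(α/2) ≈ 0.73996, so f ≈ 18.6 / 1.47992 ≈ 12.5682 mm.

12.568 mm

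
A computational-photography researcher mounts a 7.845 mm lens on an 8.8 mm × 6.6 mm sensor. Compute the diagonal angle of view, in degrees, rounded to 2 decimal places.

70.07°

Sensor diagonal = √(8.8² + 6.6²) = √121.0000 ≈ 11.0000 mm.
Angle of view α = 2·arctan(d/2f) with d = 11.0000 mm and f = 7.845 mm.
d/2f = 0.70108; arctan(0.70108) ≈ 35.0337°, so α ≈ 70.0673°.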